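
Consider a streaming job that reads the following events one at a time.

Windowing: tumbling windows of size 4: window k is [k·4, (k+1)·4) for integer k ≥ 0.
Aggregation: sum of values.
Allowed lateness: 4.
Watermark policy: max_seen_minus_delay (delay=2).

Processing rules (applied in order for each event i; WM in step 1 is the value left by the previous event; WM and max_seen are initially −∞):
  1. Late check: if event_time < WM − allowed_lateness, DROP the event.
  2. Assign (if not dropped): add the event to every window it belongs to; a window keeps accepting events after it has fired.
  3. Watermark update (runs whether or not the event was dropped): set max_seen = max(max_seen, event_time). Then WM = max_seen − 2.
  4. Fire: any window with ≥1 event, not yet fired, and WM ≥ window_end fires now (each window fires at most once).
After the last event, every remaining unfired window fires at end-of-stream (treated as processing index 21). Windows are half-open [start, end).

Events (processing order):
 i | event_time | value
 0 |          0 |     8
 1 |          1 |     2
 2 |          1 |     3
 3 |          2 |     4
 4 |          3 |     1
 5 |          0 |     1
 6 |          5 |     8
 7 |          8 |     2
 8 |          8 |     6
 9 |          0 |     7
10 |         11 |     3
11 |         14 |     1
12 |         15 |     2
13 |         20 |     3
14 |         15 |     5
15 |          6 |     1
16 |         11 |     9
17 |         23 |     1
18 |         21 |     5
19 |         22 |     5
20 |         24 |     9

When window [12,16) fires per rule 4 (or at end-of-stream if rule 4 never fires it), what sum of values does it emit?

i=0 t=0 v=8: → [0,4); WM=-2
i=1 t=1 v=2: → [0,4); WM=-1
i=2 t=1 v=3: → [0,4); WM=-1
i=3 t=2 v=4: → [0,4); WM=0
i=4 t=3 v=1: → [0,4); WM=1
i=5 t=0 v=1: → [0,4); WM=1
i=6 t=5 v=8: → [4,8); WM=3
i=7 t=8 v=2: → [8,12); WM=6; [0,4) fires=19
i=8 t=8 v=6: → [8,12); WM=6
i=9 t=0 v=7: DROP (t<6-4); WM=6
i=10 t=11 v=3: → [8,12); WM=9; [4,8) fires=8
i=11 t=14 v=1: → [12,16); WM=12; [8,12) fires=11
i=12 t=15 v=2: → [12,16); WM=13
i=13 t=20 v=3: → [20,24); WM=18; [12,16) fires=3
i=14 t=15 v=5: → [12,16); WM=18
i=15 t=6 v=1: DROP (t<18-4); WM=18
i=16 t=11 v=9: DROP (t<18-4); WM=18
i=17 t=23 v=1: → [20,24); WM=21
i=18 t=21 v=5: → [20,24); WM=21
i=19 t=22 v=5: → [20,24); WM=21
i=20 t=24 v=9: → [24,28); WM=22

3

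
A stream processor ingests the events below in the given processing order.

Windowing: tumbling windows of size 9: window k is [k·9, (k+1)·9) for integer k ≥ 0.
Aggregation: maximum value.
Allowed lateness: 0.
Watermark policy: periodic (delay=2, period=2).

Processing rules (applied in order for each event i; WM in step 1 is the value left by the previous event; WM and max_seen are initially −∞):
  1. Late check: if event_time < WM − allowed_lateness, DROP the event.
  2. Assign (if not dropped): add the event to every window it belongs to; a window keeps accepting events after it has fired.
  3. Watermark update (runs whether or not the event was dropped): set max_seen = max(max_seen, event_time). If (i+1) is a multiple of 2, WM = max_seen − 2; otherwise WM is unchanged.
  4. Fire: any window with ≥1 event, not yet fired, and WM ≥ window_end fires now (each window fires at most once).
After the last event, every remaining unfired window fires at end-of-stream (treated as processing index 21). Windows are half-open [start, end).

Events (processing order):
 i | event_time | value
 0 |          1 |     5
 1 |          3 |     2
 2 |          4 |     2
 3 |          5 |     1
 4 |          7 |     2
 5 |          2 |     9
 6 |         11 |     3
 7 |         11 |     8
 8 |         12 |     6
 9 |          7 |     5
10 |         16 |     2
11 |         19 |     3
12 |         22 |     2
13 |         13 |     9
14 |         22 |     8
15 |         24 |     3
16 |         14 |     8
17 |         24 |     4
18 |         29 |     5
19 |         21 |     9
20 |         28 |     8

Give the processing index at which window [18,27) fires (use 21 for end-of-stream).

19

i=0 t=1 v=5: → [0,9); WM=−∞
i=1 t=3 v=2: → [0,9); WM=1
i=2 t=4 v=2: → [0,9); WM=1
i=3 t=5 v=1: → [0,9); WM=3
i=4 t=7 v=2: → [0,9); WM=3
i=5 t=2 v=9: DROP (t<3-0); WM=5
i=6 t=11 v=3: → [9,18); WM=5
i=7 t=11 v=8: → [9,18); WM=9; [0,9) fires=5
i=8 t=12 v=6: → [9,18); WM=9
i=9 t=7 v=5: DROP (t<9-0); WM=10
i=10 t=16 v=2: → [9,18); WM=10
i=11 t=19 v=3: → [18,27); WM=17
i=12 t=22 v=2: → [18,27); WM=17
i=13 t=13 v=9: DROP (t<17-0); WM=20; [9,18) fires=8
i=14 t=22 v=8: → [18,27); WM=20
i=15 t=24 v=3: → [18,27); WM=22
i=16 t=14 v=8: DROP (t<22-0); WM=22
i=17 t=24 v=4: → [18,27); WM=22
i=18 t=29 v=5: → [27,36); WM=22
i=19 t=21 v=9: DROP (t<22-0); WM=27; [18,27) fires=8
i=20 t=28 v=8: → [27,36); WM=27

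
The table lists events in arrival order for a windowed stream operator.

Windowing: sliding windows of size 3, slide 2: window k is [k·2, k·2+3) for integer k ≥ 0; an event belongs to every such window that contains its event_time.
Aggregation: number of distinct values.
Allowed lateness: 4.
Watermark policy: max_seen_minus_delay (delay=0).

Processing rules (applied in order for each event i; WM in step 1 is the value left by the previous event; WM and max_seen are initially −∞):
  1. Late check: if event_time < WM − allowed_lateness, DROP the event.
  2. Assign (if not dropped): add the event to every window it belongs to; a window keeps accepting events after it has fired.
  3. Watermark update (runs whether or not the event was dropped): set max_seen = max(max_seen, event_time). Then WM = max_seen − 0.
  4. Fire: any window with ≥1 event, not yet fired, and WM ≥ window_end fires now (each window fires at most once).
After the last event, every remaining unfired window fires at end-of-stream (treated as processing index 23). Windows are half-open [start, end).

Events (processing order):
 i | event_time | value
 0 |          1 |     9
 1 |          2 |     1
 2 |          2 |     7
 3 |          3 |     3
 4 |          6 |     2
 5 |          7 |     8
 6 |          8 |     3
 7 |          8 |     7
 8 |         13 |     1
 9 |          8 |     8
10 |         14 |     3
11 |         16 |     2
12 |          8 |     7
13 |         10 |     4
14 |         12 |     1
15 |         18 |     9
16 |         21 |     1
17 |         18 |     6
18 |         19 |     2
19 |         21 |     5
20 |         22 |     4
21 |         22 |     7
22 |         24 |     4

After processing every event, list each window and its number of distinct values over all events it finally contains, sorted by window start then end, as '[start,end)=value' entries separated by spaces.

i=0 t=1 v=9: → [0,3); WM=1
i=1 t=2 v=1: → [2,5),[0,3); WM=2
i=2 t=2 v=7: → [2,5),[0,3); WM=2
i=3 t=3 v=3: → [2,5); WM=3; [0,3) fires=3
i=4 t=6 v=2: → [6,9),[4,7); WM=6; [2,5) fires=3
i=5 t=7 v=8: → [6,9); WM=7; [4,7) fires=1
i=6 t=8 v=3: → [8,11),[6,9); WM=8
i=7 t=8 v=7: → [8,11),[6,9); WM=8
i=8 t=13 v=1: → [12,15); WM=13; [6,9) fires=4 [8,11) fires=2
i=9 t=8 v=8: DROP (t<13-4); WM=13
i=10 t=14 v=3: → [14,17),[12,15); WM=14
i=11 t=16 v=2: → [16,19),[14,17); WM=16; [12,15) fires=2
i=12 t=8 v=7: DROP (t<16-4); WM=16
i=13 t=10 v=4: DROP (t<16-4); WM=16
i=14 t=12 v=1: → [12,15),[10,13); WM=16; [10,13) fires=1
i=15 t=18 v=9: → [18,21),[16,19); WM=18; [14,17) fires=2
i=16 t=21 v=1: → [20,23); WM=21; [16,19) fires=2 [18,21) fires=1
i=17 t=18 v=6: → [18,21),[16,19); WM=21
i=18 t=19 v=2: → [18,21); WM=21
i=19 t=21 v=5: → [20,23); WM=21
i=20 t=22 v=4: → [22,25),[20,23); WM=22
i=21 t=22 v=7: → [22,25),[20,23); WM=22
i=22 t=24 v=4: → [24,27),[22,25); WM=24; [20,23) fires=4

[0,3)=3 [2,5)=3 [4,7)=1 [6,9)=4 [8,11)=2 [10,13)=1 [12,15)=2 [14,17)=2 [16,19)=3 [18,21)=3 [20,23)=4 [22,25)=2 [24,27)=1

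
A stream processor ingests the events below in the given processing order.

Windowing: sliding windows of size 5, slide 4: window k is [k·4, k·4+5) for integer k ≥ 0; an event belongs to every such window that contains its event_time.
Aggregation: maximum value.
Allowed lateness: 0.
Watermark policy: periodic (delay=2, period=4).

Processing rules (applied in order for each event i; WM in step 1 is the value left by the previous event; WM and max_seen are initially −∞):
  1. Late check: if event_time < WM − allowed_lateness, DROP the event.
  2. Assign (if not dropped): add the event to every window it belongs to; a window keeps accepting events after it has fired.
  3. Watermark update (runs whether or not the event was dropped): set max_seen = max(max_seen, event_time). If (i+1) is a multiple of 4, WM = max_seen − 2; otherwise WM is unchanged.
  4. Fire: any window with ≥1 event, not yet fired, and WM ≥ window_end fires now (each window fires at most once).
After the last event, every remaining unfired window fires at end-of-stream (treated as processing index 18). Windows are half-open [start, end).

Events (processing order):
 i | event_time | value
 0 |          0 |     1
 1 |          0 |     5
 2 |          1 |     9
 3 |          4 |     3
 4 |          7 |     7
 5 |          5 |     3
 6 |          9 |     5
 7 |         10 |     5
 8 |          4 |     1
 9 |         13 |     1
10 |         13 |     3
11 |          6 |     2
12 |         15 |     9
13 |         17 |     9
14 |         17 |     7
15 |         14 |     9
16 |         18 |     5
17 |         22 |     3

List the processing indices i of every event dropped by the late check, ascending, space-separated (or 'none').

i=0 t=0 v=1: → [0,5); WM=−∞
i=1 t=0 v=5: → [0,5); WM=−∞
i=2 t=1 v=9: → [0,5); WM=−∞
i=3 t=4 v=3: → [4,9),[0,5); WM=2
i=4 t=7 v=7: → [4,9); WM=2
i=5 t=5 v=3: → [4,9); WM=2
i=6 t=9 v=5: → [8,13); WM=2
i=7 t=10 v=5: → [8,13); WM=8; [0,5) fires=9
i=8 t=4 v=1: DROP (t<8-0); WM=8
i=9 t=13 v=1: → [12,17); WM=8
i=10 t=13 v=3: → [12,17); WM=8
i=11 t=6 v=2: DROP (t<8-0); WM=11; [4,9) fires=7
i=12 t=15 v=9: → [12,17); WM=11
i=13 t=17 v=9: → [16,21); WM=11
i=14 t=17 v=7: → [16,21); WM=11
i=15 t=14 v=9: → [12,17); WM=15; [8,13) fires=5
i=16 t=18 v=5: → [16,21); WM=15
i=17 t=22 v=3: → [20,25); WM=15

8 11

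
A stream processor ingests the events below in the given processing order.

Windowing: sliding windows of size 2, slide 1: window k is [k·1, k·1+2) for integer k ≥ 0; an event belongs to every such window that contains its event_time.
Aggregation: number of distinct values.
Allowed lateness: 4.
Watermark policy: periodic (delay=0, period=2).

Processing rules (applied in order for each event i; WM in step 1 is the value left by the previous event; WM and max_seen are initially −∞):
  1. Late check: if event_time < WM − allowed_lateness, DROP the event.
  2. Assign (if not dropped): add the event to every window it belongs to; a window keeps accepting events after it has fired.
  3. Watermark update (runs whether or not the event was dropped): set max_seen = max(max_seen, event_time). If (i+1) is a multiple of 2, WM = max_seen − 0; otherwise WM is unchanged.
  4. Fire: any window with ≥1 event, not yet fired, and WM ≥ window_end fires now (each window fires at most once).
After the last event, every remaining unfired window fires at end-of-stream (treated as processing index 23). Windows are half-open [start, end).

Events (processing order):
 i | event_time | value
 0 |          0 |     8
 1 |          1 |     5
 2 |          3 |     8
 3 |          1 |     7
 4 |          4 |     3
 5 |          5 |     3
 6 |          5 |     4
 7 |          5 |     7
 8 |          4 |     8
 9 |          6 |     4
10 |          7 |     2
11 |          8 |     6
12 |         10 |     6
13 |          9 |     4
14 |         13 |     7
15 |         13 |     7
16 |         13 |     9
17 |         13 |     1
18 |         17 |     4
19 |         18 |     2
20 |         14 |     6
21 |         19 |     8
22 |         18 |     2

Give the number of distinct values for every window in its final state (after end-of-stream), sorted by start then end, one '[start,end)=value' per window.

i=0 t=0 v=8: → [0,2); WM=−∞
i=1 t=1 v=5: → [1,3),[0,2); WM=1
i=2 t=3 v=8: → [3,5),[2,4); WM=1
i=3 t=1 v=7: → [1,3),[0,2); WM=3; [0,2) fires=3 [1,3) fires=2
i=4 t=4 v=3: → [4,6),[3,5); WM=3
i=5 t=5 v=3: → [5,7),[4,6); WM=5; [2,4) fires=1 [3,5) fires=2
i=6 t=5 v=4: → [5,7),[4,6); WM=5
i=7 t=5 v=7: → [5,7),[4,6); WM=5
i=8 t=4 v=8: → [4,6),[3,5); WM=5
i=9 t=6 v=4: → [6,8),[5,7); WM=6; [4,6) fires=4
i=10 t=7 v=2: → [7,9),[6,8); WM=6
i=11 t=8 v=6: → [8,10),[7,9); WM=8; [5,7) fires=3 [6,8) fires=2
i=12 t=10 v=6: → [10,12),[9,11); WM=8
i=13 t=9 v=4: → [9,11),[8,10); WM=10; [7,9) fires=2 [8,10) fires=2
i=14 t=13 v=7: → [13,15),[12,14); WM=10
i=15 t=13 v=7: → [13,15),[12,14); WM=13; [9,11) fires=2 [10,12) fires=1
i=16 t=13 v=9: → [13,15),[12,14); WM=13
i=17 t=13 v=1: → [13,15),[12,14); WM=13
i=18 t=17 v=4: → [17,19),[16,18); WM=13
i=19 t=18 v=2: → [18,20),[17,19); WM=18; [12,14) fires=3 [13,15) fires=3 [16,18) fires=1
i=20 t=14 v=6: → [14,16),[13,15); WM=18; [14,16) fires=1
i=21 t=19 v=8: → [19,21),[18,20); WM=19; [17,19) fires=2
i=22 t=18 v=2: → [18,20),[17,19); WM=19

[0,2)=3 [1,3)=2 [2,4)=1 [3,5)=2 [4,6)=4 [5,7)=3 [6,8)=2 [7,9)=2 [8,10)=2 [9,11)=2 [10,12)=1 [12,14)=3 [13,15)=4 [14,16)=1 [16,18)=1 [17,19)=2 [18,20)=2 [19,21)=1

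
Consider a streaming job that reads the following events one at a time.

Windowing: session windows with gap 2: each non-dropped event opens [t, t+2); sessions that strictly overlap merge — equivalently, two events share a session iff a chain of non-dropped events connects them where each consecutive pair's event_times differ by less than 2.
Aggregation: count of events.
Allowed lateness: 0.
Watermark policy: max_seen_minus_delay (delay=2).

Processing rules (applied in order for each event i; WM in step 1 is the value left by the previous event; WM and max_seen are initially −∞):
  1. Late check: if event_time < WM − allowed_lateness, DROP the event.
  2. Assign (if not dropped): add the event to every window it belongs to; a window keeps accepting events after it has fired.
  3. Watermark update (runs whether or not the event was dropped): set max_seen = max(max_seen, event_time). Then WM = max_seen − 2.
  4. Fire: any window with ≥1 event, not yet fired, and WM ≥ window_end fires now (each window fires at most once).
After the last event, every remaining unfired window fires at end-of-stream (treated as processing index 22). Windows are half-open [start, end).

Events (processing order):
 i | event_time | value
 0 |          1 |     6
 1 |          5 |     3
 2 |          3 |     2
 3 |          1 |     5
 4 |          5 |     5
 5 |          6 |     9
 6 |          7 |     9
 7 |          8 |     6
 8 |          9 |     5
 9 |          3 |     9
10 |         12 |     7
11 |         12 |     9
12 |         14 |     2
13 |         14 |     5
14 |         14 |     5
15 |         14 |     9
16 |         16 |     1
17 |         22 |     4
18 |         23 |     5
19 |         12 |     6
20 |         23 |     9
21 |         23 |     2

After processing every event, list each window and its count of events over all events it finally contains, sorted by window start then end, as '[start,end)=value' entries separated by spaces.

i=0 t=1 v=6: → [1,3); WM=-1
i=1 t=5 v=3: → [5,7); WM=3
i=2 t=3 v=2: → [3,5); WM=3
i=3 t=1 v=5: DROP (t<3-0); WM=3
i=4 t=5 v=5: → [5,7); WM=3
i=5 t=6 v=9: → [5,8); WM=4
i=6 t=7 v=9: → [5,9); WM=5
i=7 t=8 v=6: → [5,10); WM=6
i=8 t=9 v=5: → [5,11); WM=7
i=9 t=3 v=9: DROP (t<7-0); WM=7
i=10 t=12 v=7: → [12,14); WM=10
i=11 t=12 v=9: → [12,14); WM=10
i=12 t=14 v=2: → [14,16); WM=12
i=13 t=14 v=5: → [14,16); WM=12
i=14 t=14 v=5: → [14,16); WM=12
i=15 t=14 v=9: → [14,16); WM=12
i=16 t=16 v=1: → [16,18); WM=14
i=17 t=22 v=4: → [22,24); WM=20
i=18 t=23 v=5: → [22,25); WM=21
i=19 t=12 v=6: DROP (t<21-0); WM=21
i=20 t=23 v=9: → [22,25); WM=21
i=21 t=23 v=2: → [22,25); WM=21

[1,3)=1 [3,5)=1 [5,11)=6 [12,14)=2 [14,16)=4 [16,18)=1 [22,25)=4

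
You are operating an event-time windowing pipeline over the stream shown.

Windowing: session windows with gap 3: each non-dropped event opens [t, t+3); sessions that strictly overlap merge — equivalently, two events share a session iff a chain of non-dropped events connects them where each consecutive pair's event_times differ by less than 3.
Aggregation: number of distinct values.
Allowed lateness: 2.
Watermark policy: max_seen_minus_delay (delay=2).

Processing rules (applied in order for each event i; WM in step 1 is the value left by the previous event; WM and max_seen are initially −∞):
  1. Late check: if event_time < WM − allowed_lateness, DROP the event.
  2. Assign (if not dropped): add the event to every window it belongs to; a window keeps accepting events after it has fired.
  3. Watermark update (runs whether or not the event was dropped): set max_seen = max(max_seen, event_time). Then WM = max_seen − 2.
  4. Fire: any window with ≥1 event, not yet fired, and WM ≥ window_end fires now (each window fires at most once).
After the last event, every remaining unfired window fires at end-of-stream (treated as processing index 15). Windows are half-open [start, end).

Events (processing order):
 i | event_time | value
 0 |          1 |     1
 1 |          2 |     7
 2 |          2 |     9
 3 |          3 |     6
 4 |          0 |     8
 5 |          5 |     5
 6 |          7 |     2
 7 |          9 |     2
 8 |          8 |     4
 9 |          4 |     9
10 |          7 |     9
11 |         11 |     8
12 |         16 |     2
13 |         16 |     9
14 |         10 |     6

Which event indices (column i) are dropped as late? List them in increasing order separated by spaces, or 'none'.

9 14

i=0 t=1 v=1: → [1,4); WM=-1
i=1 t=2 v=7: → [1,5); WM=0
i=2 t=2 v=9: → [1,5); WM=0
i=3 t=3 v=6: → [1,6); WM=1
i=4 t=0 v=8: → [0,6); WM=1
i=5 t=5 v=5: → [0,8); WM=3
i=6 t=7 v=2: → [0,10); WM=5
i=7 t=9 v=2: → [0,12); WM=7
i=8 t=8 v=4: → [0,12); WM=7
i=9 t=4 v=9: DROP (t<7-2); WM=7
i=10 t=7 v=9: → [0,12); WM=7
i=11 t=11 v=8: → [0,14); WM=9
i=12 t=16 v=2: → [16,19); WM=14
i=13 t=16 v=9: → [16,19); WM=14
i=14 t=10 v=6: DROP (t<14-2); WM=14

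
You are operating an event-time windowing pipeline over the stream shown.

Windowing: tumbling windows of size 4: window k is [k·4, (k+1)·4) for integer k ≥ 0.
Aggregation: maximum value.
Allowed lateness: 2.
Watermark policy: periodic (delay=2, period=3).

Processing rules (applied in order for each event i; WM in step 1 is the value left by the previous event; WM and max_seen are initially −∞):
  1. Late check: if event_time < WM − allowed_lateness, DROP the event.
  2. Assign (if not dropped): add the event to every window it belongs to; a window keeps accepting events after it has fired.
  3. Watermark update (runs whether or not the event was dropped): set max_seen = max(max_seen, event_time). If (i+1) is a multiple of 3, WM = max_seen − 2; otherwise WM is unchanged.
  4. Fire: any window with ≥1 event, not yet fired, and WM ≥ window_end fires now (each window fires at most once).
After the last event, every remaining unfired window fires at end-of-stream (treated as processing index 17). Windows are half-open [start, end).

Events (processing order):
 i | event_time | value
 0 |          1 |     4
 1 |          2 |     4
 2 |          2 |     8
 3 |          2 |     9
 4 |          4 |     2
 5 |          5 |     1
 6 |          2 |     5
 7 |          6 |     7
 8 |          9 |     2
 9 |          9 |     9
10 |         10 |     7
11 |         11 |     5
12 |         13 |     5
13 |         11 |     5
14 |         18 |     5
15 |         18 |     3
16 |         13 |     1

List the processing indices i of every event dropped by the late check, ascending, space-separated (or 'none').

i=0 t=1 v=4: → [0,4); WM=−∞
i=1 t=2 v=4: → [0,4); WM=−∞
i=2 t=2 v=8: → [0,4); WM=0
i=3 t=2 v=9: → [0,4); WM=0
i=4 t=4 v=2: → [4,8); WM=0
i=5 t=5 v=1: → [4,8); WM=3
i=6 t=2 v=5: → [0,4); WM=3
i=7 t=6 v=7: → [4,8); WM=3
i=8 t=9 v=2: → [8,12); WM=7; [0,4) fires=9
i=9 t=9 v=9: → [8,12); WM=7
i=10 t=10 v=7: → [8,12); WM=7
i=11 t=11 v=5: → [8,12); WM=9; [4,8) fires=7
i=12 t=13 v=5: → [12,16); WM=9
i=13 t=11 v=5: → [8,12); WM=9
i=14 t=18 v=5: → [16,20); WM=16; [8,12) fires=9 [12,16) fires=5
i=15 t=18 v=3: → [16,20); WM=16
i=16 t=13 v=1: DROP (t<16-2); WM=16

16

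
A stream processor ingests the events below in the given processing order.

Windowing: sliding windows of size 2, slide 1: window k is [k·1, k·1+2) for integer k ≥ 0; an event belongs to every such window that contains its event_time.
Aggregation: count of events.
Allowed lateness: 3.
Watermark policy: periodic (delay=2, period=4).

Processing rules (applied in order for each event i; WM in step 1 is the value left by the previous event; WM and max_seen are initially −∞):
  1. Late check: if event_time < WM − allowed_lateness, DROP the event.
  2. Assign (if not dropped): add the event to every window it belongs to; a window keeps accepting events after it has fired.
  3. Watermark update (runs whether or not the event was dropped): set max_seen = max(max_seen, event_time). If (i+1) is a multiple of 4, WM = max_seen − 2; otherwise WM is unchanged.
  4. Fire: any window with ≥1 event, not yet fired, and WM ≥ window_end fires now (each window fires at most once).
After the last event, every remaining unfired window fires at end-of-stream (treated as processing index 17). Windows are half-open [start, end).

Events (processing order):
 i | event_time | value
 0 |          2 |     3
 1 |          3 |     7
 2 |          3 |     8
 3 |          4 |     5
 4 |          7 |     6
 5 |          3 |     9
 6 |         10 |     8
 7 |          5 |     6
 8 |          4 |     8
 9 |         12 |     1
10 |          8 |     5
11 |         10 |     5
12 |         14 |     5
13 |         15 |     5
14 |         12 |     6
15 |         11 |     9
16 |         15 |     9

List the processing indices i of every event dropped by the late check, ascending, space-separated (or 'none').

i=0 t=2 v=3: → [2,4),[1,3); WM=−∞
i=1 t=3 v=7: → [3,5),[2,4); WM=−∞
i=2 t=3 v=8: → [3,5),[2,4); WM=−∞
i=3 t=4 v=5: → [4,6),[3,5); WM=2
i=4 t=7 v=6: → [7,9),[6,8); WM=2
i=5 t=3 v=9: → [3,5),[2,4); WM=2
i=6 t=10 v=8: → [10,12),[9,11); WM=2
i=7 t=5 v=6: → [5,7),[4,6); WM=8; [1,3) fires=1 [2,4) fires=4 [3,5) fires=4 [4,6) fires=2 [5,7) fires=1 [6,8) fires=1
i=8 t=4 v=8: DROP (t<8-3); WM=8
i=9 t=12 v=1: → [12,14),[11,13); WM=8
i=10 t=8 v=5: → [8,10),[7,9); WM=8
i=11 t=10 v=5: → [10,12),[9,11); WM=10; [7,9) fires=2 [8,10) fires=1
i=12 t=14 v=5: → [14,16),[13,15); WM=10
i=13 t=15 v=5: → [15,17),[14,16); WM=10
i=14 t=12 v=6: → [12,14),[11,13); WM=10
i=15 t=11 v=9: → [11,13),[10,12); WM=13; [9,11) fires=2 [10,12) fires=3 [11,13) fires=3
i=16 t=15 v=9: → [15,17),[14,16); WM=13

8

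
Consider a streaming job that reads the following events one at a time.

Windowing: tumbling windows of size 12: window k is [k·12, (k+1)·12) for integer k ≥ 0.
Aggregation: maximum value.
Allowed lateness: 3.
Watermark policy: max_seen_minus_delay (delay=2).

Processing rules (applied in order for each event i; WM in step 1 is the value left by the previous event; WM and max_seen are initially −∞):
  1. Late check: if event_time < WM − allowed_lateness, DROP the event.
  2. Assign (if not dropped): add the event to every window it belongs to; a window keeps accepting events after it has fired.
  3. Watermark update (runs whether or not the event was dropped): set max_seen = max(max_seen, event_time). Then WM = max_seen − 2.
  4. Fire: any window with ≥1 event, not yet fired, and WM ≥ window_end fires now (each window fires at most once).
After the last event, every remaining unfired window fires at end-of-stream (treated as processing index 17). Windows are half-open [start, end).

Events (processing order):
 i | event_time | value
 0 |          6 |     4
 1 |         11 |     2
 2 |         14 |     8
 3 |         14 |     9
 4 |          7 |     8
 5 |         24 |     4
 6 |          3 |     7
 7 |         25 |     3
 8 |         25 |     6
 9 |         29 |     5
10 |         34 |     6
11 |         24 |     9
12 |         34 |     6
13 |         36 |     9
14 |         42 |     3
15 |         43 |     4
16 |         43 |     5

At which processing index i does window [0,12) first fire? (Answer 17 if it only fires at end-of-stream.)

i=0 t=6 v=4: → [0,12); WM=4
i=1 t=11 v=2: → [0,12); WM=9
i=2 t=14 v=8: → [12,24); WM=12; [0,12) fires=4
i=3 t=14 v=9: → [12,24); WM=12
i=4 t=7 v=8: DROP (t<12-3); WM=12
i=5 t=24 v=4: → [24,36); WM=22
i=6 t=3 v=7: DROP (t<22-3); WM=22
i=7 t=25 v=3: → [24,36); WM=23
i=8 t=25 v=6: → [24,36); WM=23
i=9 t=29 v=5: → [24,36); WM=27; [12,24) fires=9
i=10 t=34 v=6: → [24,36); WM=32
i=11 t=24 v=9: DROP (t<32-3); WM=32
i=12 t=34 v=6: → [24,36); WM=32
i=13 t=36 v=9: → [36,48); WM=34
i=14 t=42 v=3: → [36,48); WM=40; [24,36) fires=6
i=15 t=43 v=4: → [36,48); WM=41
i=16 t=43 v=5: → [36,48); WM=41

2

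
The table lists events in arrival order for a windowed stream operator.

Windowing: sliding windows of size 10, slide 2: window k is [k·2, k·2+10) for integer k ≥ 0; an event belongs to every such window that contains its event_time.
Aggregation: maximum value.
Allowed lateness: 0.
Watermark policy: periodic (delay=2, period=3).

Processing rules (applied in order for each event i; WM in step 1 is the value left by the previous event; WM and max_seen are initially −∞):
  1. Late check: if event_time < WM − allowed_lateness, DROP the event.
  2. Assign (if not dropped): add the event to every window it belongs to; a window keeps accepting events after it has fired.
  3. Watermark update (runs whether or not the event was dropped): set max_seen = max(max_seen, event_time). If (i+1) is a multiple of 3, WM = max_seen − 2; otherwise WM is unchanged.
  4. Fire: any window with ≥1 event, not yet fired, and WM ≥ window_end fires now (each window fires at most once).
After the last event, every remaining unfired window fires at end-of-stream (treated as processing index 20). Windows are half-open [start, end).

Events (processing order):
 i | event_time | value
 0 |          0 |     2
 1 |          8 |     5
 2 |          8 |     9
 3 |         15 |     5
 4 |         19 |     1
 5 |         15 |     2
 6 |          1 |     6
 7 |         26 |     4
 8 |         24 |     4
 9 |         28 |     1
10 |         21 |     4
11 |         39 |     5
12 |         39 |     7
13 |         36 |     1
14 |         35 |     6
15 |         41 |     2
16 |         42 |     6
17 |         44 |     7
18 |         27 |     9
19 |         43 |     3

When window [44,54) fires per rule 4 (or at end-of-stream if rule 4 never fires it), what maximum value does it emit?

i=0 t=0 v=2: → [0,10); WM=−∞
i=1 t=8 v=5: → [8,18),[6,16),[4,14),[2,12),[0,10); WM=−∞
i=2 t=8 v=9: → [8,18),[6,16),[4,14),[2,12),[0,10); WM=6
i=3 t=15 v=5: → [14,24),[12,22),[10,20),[8,18),[6,16); WM=6
i=4 t=19 v=1: → [18,28),[16,26),[14,24),[12,22),[10,20); WM=6
i=5 t=15 v=2: → [14,24),[12,22),[10,20),[8,18),[6,16); WM=17; [0,10) fires=9 [2,12) fires=9 [4,14) fires=9 [6,16) fires=9
i=6 t=1 v=6: DROP (t<17-0); WM=17
i=7 t=26 v=4: → [26,36),[24,34),[22,32),[20,30),[18,28); WM=17
i=8 t=24 v=4: → [24,34),[22,32),[20,30),[18,28),[16,26); WM=24; [8,18) fires=9 [10,20) fires=5 [12,22) fires=5 [14,24) fires=5
i=9 t=28 v=1: → [28,38),[26,36),[24,34),[22,32),[20,30); WM=24
i=10 t=21 v=4: DROP (t<24-0); WM=24
i=11 t=39 v=5: → [38,48),[36,46),[34,44),[32,42),[30,40); WM=37; [16,26) fires=4 [18,28) fires=4 [20,30) fires=4 [22,32) fires=4 [24,34) fires=4 [26,36) fires=4
i=12 t=39 v=7: → [38,48),[36,46),[34,44),[32,42),[30,40); WM=37
i=13 t=36 v=1: DROP (t<37-0); WM=37
i=14 t=35 v=6: DROP (t<37-0); WM=37
i=15 t=41 v=2: → [40,50),[38,48),[36,46),[34,44),[32,42); WM=37
i=16 t=42 v=6: → [42,52),[40,50),[38,48),[36,46),[34,44); WM=37
i=17 t=44 v=7: → [44,54),[42,52),[40,50),[38,48),[36,46); WM=42; [28,38) fires=1 [30,40) fires=7 [32,42) fires=7
i=18 t=27 v=9: DROP (t<42-0); WM=42
i=19 t=43 v=3: → [42,52),[40,50),[38,48),[36,46),[34,44); WM=42

7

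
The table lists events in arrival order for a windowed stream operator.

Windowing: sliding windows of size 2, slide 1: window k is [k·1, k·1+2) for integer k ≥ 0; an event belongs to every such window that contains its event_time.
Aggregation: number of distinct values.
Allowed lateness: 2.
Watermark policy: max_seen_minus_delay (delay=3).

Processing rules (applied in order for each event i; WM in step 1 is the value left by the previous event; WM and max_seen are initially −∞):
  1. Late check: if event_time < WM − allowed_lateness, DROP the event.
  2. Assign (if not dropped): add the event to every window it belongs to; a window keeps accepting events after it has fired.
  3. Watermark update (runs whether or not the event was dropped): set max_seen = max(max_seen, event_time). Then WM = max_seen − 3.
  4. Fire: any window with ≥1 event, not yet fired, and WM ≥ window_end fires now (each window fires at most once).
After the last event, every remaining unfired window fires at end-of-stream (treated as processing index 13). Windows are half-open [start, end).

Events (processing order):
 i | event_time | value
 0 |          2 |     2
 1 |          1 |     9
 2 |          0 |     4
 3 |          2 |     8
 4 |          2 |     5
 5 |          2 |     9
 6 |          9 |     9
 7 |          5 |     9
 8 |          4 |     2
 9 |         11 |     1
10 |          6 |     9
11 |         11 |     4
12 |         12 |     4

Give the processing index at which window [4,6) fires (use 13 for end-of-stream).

i=0 t=2 v=2: → [2,4),[1,3); WM=-1
i=1 t=1 v=9: → [1,3),[0,2); WM=-1
i=2 t=0 v=4: → [0,2); WM=-1
i=3 t=2 v=8: → [2,4),[1,3); WM=-1
i=4 t=2 v=5: → [2,4),[1,3); WM=-1
i=5 t=2 v=9: → [2,4),[1,3); WM=-1
i=6 t=9 v=9: → [9,11),[8,10); WM=6; [0,2) fires=2 [1,3) fires=4 [2,4) fires=4
i=7 t=5 v=9: → [5,7),[4,6); WM=6; [4,6) fires=1
i=8 t=4 v=2: → [4,6),[3,5); WM=6; [3,5) fires=1
i=9 t=11 v=1: → [11,13),[10,12); WM=8; [5,7) fires=1
i=10 t=6 v=9: → [6,8),[5,7); WM=8; [6,8) fires=1
i=11 t=11 v=4: → [11,13),[10,12); WM=8
i=12 t=12 v=4: → [12,14),[11,13); WM=9

7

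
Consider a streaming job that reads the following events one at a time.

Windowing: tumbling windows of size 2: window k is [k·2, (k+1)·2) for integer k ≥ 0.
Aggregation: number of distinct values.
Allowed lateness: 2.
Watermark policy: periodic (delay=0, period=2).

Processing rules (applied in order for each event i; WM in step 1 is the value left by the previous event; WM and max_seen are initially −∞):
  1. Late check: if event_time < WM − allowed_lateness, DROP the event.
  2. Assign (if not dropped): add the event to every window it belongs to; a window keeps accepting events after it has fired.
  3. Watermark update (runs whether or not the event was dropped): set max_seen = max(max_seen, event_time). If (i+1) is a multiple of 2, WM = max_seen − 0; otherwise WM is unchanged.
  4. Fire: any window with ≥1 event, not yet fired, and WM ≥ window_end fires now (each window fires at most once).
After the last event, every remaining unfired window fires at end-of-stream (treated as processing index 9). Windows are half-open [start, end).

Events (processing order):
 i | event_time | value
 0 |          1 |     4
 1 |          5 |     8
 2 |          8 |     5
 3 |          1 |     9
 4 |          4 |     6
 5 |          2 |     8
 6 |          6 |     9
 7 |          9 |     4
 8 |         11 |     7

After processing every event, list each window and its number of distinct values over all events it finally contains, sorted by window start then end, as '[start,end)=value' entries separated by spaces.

i=0 t=1 v=4: → [0,2); WM=−∞
i=1 t=5 v=8: → [4,6); WM=5; [0,2) fires=1
i=2 t=8 v=5: → [8,10); WM=5
i=3 t=1 v=9: DROP (t<5-2); WM=8; [4,6) fires=1
i=4 t=4 v=6: DROP (t<8-2); WM=8
i=5 t=2 v=8: DROP (t<8-2); WM=8
i=6 t=6 v=9: → [6,8); WM=8; [6,8) fires=1
i=7 t=9 v=4: → [8,10); WM=9
i=8 t=11 v=7: → [10,12); WM=9

[0,2)=1 [4,6)=1 [6,8)=1 [8,10)=2 [10,12)=1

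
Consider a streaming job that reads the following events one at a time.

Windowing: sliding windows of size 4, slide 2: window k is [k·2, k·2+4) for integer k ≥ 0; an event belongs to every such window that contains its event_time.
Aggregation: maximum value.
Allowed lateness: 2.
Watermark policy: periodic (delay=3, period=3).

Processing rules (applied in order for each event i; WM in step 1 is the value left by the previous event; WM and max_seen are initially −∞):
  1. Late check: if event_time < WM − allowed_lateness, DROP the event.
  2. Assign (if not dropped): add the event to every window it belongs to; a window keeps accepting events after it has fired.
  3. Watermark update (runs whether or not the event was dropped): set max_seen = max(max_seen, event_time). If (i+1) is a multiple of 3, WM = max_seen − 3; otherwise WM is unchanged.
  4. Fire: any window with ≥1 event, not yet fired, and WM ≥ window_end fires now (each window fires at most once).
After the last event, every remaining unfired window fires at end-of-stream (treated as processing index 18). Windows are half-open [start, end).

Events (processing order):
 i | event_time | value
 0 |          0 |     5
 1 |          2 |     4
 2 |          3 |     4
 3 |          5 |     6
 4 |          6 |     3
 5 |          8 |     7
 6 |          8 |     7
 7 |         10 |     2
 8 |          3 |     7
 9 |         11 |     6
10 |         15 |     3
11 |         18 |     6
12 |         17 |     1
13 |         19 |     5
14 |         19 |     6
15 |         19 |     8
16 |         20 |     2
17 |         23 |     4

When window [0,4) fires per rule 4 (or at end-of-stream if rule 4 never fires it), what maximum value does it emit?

i=0 t=0 v=5: → [0,4); WM=−∞
i=1 t=2 v=4: → [2,6),[0,4); WM=−∞
i=2 t=3 v=4: → [2,6),[0,4); WM=0
i=3 t=5 v=6: → [4,8),[2,6); WM=0
i=4 t=6 v=3: → [6,10),[4,8); WM=0
i=5 t=8 v=7: → [8,12),[6,10); WM=5; [0,4) fires=5
i=6 t=8 v=7: → [8,12),[6,10); WM=5
i=7 t=10 v=2: → [10,14),[8,12); WM=5
i=8 t=3 v=7: → [2,6),[0,4); WM=7; [2,6) fires=7
i=9 t=11 v=6: → [10,14),[8,12); WM=7
i=10 t=15 v=3: → [14,18),[12,16); WM=7
i=11 t=18 v=6: → [18,22),[16,20); WM=15; [4,8) fires=6 [6,10) fires=7 [8,12) fires=7 [10,14) fires=6
i=12 t=17 v=1: → [16,20),[14,18); WM=15
i=13 t=19 v=5: → [18,22),[16,20); WM=15
i=14 t=19 v=6: → [18,22),[16,20); WM=16; [12,16) fires=3
i=15 t=19 v=8: → [18,22),[16,20); WM=16
i=16 t=20 v=2: → [20,24),[18,22); WM=16
i=17 t=23 v=4: → [22,26),[20,24); WM=20; [14,18) fires=3 [16,20) fires=8

5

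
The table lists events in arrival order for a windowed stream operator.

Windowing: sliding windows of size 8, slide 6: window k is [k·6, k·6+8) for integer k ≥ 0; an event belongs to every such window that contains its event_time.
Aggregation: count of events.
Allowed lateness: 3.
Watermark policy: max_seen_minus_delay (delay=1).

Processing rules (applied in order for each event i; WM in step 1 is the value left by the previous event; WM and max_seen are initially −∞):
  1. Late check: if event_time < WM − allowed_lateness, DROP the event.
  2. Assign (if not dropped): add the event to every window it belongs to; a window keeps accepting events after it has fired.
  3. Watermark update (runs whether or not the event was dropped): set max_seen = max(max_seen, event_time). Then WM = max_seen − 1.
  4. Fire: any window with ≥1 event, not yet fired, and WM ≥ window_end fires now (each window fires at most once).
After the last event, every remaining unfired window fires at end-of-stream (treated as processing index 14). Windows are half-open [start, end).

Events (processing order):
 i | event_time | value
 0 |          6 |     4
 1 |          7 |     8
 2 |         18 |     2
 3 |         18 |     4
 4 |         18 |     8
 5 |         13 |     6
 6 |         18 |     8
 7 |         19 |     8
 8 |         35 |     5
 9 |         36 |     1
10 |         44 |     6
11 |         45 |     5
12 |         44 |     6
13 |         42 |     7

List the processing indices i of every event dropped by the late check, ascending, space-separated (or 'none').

i=0 t=6 v=4: → [6,14),[0,8); WM=5
i=1 t=7 v=8: → [6,14),[0,8); WM=6
i=2 t=18 v=2: → [18,26),[12,20); WM=17; [0,8) fires=2 [6,14) fires=2
i=3 t=18 v=4: → [18,26),[12,20); WM=17
i=4 t=18 v=8: → [18,26),[12,20); WM=17
i=5 t=13 v=6: DROP (t<17-3); WM=17
i=6 t=18 v=8: → [18,26),[12,20); WM=17
i=7 t=19 v=8: → [18,26),[12,20); WM=18
i=8 t=35 v=5: → [30,38); WM=34; [12,20) fires=5 [18,26) fires=5
i=9 t=36 v=1: → [36,44),[30,38); WM=35
i=10 t=44 v=6: → [42,50); WM=43; [30,38) fires=2
i=11 t=45 v=5: → [42,50); WM=44; [36,44) fires=1
i=12 t=44 v=6: → [42,50); WM=44
i=13 t=42 v=7: → [42,50),[36,44); WM=44

5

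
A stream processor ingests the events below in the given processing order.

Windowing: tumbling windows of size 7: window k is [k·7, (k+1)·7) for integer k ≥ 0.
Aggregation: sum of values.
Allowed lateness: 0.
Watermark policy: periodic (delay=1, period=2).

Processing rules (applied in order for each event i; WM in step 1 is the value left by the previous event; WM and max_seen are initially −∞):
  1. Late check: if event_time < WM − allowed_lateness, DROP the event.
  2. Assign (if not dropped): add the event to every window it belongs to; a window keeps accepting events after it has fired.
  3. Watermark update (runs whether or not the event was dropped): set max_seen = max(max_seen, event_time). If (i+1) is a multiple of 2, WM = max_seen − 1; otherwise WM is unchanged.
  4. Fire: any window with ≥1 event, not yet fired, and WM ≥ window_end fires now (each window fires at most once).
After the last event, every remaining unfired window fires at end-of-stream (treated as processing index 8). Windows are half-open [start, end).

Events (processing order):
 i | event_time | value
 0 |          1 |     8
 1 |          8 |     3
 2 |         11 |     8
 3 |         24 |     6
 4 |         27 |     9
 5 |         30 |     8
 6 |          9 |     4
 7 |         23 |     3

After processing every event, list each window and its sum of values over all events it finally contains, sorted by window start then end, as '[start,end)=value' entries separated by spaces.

[0,7)=8 [7,14)=11 [21,28)=15 [28,35)=8

i=0 t=1 v=8: → [0,7); WM=−∞
i=1 t=8 v=3: → [7,14); WM=7; [0,7) fires=8
i=2 t=11 v=8: → [7,14); WM=7
i=3 t=24 v=6: → [21,28); WM=23; [7,14) fires=11
i=4 t=27 v=9: → [21,28); WM=23
i=5 t=30 v=8: → [28,35); WM=29; [21,28) fires=15
i=6 t=9 v=4: DROP (t<29-0); WM=29
i=7 t=23 v=3: DROP (t<29-0); WM=29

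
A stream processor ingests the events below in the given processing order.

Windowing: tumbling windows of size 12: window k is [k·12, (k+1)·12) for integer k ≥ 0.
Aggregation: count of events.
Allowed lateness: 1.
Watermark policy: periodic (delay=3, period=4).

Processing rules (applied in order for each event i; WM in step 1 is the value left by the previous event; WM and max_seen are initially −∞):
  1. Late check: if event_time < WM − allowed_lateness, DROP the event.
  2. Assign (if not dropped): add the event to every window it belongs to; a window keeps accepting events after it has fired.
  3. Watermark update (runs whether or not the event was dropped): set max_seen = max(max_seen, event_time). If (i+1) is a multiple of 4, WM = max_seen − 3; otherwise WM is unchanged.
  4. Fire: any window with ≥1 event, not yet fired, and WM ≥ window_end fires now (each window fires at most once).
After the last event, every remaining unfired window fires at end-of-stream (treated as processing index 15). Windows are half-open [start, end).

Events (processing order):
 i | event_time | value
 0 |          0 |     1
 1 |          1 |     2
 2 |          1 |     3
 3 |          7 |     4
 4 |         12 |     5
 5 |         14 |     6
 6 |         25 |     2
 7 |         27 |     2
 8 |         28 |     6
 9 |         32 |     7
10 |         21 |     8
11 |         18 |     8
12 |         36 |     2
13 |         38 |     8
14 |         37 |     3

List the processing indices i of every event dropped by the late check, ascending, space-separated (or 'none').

i=0 t=0 v=1: → [0,12); WM=−∞
i=1 t=1 v=2: → [0,12); WM=−∞
i=2 t=1 v=3: → [0,12); WM=−∞
i=3 t=7 v=4: → [0,12); WM=4
i=4 t=12 v=5: → [12,24); WM=4
i=5 t=14 v=6: → [12,24); WM=4
i=6 t=25 v=2: → [24,36); WM=4
i=7 t=27 v=2: → [24,36); WM=24; [0,12) fires=4 [12,24) fires=2
i=8 t=28 v=6: → [24,36); WM=24
i=9 t=32 v=7: → [24,36); WM=24
i=10 t=21 v=8: DROP (t<24-1); WM=24
i=11 t=18 v=8: DROP (t<24-1); WM=29
i=12 t=36 v=2: → [36,48); WM=29
i=13 t=38 v=8: → [36,48); WM=29
i=14 t=37 v=3: → [36,48); WM=29

10 11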